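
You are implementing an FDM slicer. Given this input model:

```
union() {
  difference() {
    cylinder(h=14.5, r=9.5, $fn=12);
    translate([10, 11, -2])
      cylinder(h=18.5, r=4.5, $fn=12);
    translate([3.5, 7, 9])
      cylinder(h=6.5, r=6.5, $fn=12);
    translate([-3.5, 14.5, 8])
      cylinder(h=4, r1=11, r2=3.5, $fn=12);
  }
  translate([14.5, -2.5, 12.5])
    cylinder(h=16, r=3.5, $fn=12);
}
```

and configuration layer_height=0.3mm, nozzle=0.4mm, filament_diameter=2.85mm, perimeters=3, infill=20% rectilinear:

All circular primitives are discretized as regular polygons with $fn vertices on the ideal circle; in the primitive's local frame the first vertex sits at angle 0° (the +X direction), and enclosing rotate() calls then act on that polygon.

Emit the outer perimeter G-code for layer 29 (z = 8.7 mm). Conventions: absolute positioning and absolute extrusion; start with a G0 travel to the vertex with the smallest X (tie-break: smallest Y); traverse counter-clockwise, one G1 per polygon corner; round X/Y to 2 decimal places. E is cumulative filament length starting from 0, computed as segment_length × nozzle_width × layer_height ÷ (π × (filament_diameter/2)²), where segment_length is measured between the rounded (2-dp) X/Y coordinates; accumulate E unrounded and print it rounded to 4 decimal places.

G0 X-9.50 Y0.00 Z8.70
G1 X-8.23 Y-4.75 E0.0925
G1 X-4.75 Y-8.23 E0.1851
G1 X0.00 Y-9.50 E0.2776
G1 X4.75 Y-8.23 E0.3700
G1 X8.23 Y-4.75 E0.4626
G1 X9.50 Y0.00 E0.5551
G1 X8.23 Y4.75 E0.6476
G1 X4.75 Y8.23 E0.7402
G1 X3.73 Y8.50 E0.7600
G1 X1.34 Y6.11 E0.8236
G1 X-3.50 Y4.81 E0.9179
G1 X-7.18 Y5.80 E0.9896
G1 X-8.23 Y4.75 E1.0175
G1 X-9.50 Y0.00 E1.1100

At z = 8.7 mm: the cylinder: section is a regular 12-gon, circumradius r=9.5; the r=4.5 cylinder at (10, 11) contributes a regular 12-gon of circumradius 4.5; the cylinder at (3.5, 7) does not reach this height (z outside [9, 15.5]); the cone at (-3.5, 14.5) (r1=11→r2=3.5) has section circumradius 9.688 here — a regular 12-gon; Taking the first minus the rest: starting from the r=9.5 cylinder, the r=4.5 cylinder at (10, 11) misses the remaining region (no effect); the cone at (-3.5, 14.5) partially overlaps it — only the 29.31 mm² overlap (of its 281.54 mm²) is removed, clipping the outline — 1 connected region; the cylinder at (14.5, -2.5) is not intersected at this z (z outside [12.5, 28.5]); Combining (union): only that combined region is present, so the union is just that shape — 1 connected region. The outline is a single polygon with 14 vertices. Extrusion per mm of travel: 0.4 × 0.3 / (π × 1.425²) = 0.018811. Accumulating E over each segment gives final E = 1.1100.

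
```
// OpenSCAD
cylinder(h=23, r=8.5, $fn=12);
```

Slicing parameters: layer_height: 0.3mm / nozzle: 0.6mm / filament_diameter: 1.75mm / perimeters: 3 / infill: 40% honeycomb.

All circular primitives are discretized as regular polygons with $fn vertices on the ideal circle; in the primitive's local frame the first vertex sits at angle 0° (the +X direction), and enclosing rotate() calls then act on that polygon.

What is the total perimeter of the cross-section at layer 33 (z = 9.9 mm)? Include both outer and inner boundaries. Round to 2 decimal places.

52.80 mm

At z = 9.9 mm: the r=8.5 cylinder contributes a regular 12-gon of circumradius 8.5 (perimeter = 2·12·8.500·sin(180°/12) = 52.80 mm). Overall, the cross-section is a single solid region. Total boundary length (outer) = 52.80 mm.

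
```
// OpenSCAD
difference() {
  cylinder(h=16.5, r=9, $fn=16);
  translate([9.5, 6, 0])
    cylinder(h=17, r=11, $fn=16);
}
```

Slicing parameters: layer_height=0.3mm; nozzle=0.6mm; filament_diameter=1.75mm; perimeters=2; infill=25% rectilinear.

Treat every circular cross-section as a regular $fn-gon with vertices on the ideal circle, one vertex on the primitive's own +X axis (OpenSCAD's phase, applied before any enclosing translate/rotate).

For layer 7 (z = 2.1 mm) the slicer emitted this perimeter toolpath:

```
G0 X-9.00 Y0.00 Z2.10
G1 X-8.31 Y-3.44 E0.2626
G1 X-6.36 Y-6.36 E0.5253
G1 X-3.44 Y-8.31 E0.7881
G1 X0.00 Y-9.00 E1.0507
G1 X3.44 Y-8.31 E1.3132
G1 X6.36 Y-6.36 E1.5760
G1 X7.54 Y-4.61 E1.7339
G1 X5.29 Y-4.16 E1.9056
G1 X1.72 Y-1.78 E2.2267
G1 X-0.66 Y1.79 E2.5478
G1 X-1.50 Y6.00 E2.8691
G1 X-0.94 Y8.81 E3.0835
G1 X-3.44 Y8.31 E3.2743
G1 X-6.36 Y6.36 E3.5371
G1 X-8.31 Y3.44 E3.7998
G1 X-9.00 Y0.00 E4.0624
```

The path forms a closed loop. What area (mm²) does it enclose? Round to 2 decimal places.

Apply the shoelace formula to the sequence of (X, Y) vertices; enclosed area = 151.82 mm².

151.82 mm²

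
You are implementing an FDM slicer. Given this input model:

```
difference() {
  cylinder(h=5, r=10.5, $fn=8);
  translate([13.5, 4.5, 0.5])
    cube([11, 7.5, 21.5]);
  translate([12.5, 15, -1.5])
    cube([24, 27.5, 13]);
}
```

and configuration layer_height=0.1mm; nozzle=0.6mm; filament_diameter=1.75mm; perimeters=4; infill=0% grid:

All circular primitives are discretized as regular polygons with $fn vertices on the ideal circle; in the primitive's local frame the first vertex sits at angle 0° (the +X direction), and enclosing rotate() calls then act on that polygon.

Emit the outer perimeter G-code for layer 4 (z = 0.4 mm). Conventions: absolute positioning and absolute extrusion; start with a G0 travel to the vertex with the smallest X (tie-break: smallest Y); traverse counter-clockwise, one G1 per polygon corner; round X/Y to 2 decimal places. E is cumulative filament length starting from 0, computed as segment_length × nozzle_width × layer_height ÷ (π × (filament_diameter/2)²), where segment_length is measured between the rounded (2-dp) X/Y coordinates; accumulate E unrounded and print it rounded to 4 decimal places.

At z = 0.4 mm: the cylinder: section is a regular 8-gon, circumradius r=10.5; the cube at (13.5, 4.5) is not intersected at this z (z outside [0.5, 22]); the cube at (12.5, 15) (footprint 24×27.5) is included at this height; Taking the first minus the rest: starting from the r=10.5 cylinder, the 24×27.5 cube at (12.5, 15) misses the remaining region (no effect) — 1 connected region. The outline is a single polygon with 8 vertices. Extrusion per mm of travel: 0.6 × 0.1 / (π × 0.875²) = 0.024945. Accumulating E over each segment gives final E = 1.6032.

G0 X-10.50 Y0.00 Z0.40
G1 X-7.42 Y-7.42 E0.2004
G1 X0.00 Y-10.50 E0.4008
G1 X7.42 Y-7.42 E0.6012
G1 X10.50 Y0.00 E0.8016
G1 X7.42 Y7.42 E1.0020
G1 X0.00 Y10.50 E1.2024
G1 X-7.42 Y7.42 E1.4028
G1 X-10.50 Y0.00 E1.6032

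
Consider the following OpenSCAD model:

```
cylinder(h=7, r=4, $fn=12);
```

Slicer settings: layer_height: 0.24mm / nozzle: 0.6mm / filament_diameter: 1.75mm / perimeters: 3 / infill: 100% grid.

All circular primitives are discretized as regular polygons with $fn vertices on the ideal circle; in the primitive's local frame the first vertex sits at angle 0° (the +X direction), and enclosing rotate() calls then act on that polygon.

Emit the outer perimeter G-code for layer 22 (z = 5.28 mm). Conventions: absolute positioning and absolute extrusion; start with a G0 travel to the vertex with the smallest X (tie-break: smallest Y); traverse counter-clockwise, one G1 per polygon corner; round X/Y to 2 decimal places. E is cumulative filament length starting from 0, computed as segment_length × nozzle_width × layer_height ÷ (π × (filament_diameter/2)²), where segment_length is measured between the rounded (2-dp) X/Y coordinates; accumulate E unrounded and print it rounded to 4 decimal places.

G0 X-4.00 Y0.00 Z5.28
G1 X-3.46 Y-2.00 E0.1240
G1 X-2.00 Y-3.46 E0.2476
G1 X0.00 Y-4.00 E0.3717
G1 X2.00 Y-3.46 E0.4957
G1 X3.46 Y-2.00 E0.6193
G1 X4.00 Y0.00 E0.7433
G1 X3.46 Y2.00 E0.8673
G1 X2.00 Y3.46 E0.9910
G1 X0.00 Y4.00 E1.1150
G1 X-2.00 Y3.46 E1.2390
G1 X-3.46 Y2.00 E1.3626
G1 X-4.00 Y0.00 E1.4866

At z = 5.28 mm: the r=4 cylinder gives a regular 12-gon of circumradius 4 (constant along its height). The outline is a single polygon with 12 vertices. Extrusion per mm of travel: 0.6 × 0.24 / (π × 0.875²) = 0.059868. Accumulating E over each segment gives final E = 1.4866.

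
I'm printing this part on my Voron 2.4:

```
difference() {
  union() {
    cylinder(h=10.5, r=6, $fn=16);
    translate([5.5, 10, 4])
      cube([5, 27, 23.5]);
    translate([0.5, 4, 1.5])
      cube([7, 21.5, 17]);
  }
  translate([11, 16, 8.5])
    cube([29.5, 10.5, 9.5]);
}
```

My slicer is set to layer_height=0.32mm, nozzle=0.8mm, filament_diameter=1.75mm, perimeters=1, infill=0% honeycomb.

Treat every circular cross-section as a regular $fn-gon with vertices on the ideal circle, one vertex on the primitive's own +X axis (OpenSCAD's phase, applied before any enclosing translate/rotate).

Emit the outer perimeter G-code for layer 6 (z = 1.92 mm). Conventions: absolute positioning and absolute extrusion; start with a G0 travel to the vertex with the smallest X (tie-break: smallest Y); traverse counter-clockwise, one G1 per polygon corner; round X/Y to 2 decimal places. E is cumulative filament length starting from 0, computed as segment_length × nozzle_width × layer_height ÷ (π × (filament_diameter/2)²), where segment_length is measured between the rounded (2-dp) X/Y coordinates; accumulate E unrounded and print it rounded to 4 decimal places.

G0 X-6.00 Y0.00 Z1.92
G1 X-5.54 Y-2.30 E0.2496
G1 X-4.24 Y-4.24 E0.4982
G1 X-2.30 Y-5.54 E0.7467
G1 X0.00 Y-6.00 E0.9964
G1 X2.30 Y-5.54 E1.2460
G1 X4.24 Y-4.24 E1.4946
G1 X5.54 Y-2.30 E1.7431
G1 X6.00 Y0.00 E1.9928
G1 X5.54 Y2.30 E2.2424
G1 X4.40 Y4.00 E2.4603
G1 X7.50 Y4.00 E2.7902
G1 X7.50 Y25.50 E5.0785
G1 X0.50 Y25.50 E5.8235
G1 X0.50 Y5.90 E7.9096
G1 X0.00 Y6.00 E7.9639
G1 X-2.30 Y5.54 E8.2135
G1 X-4.24 Y4.24 E8.4621
G1 X-5.54 Y2.30 E8.7106
G1 X-6.00 Y0.00 E8.9603

At z = 1.92 mm: the cylinder: section is a regular 16-gon, circumradius r=6; the cube at (5.5, 10) is absent (z outside [4, 27.5]); the 7×21.5 cube at (0.5, 4) contributes its full rectangle; Merging all regions: the regions partially overlap (shared area 4.85 mm²), so overlapping operands fuse into one piece — 1 connected region; the cube at (11, 16) does not reach this height (z outside [8.5, 18]); Taking the first minus the rest: none of the subtracted shapes is present at this height, so that combined region is unchanged — 1 connected region. The outline is a single polygon with 19 vertices. Extrusion per mm of travel: 0.8 × 0.32 / (π × 0.875²) = 0.106432. Accumulating E over each segment gives final E = 8.9603.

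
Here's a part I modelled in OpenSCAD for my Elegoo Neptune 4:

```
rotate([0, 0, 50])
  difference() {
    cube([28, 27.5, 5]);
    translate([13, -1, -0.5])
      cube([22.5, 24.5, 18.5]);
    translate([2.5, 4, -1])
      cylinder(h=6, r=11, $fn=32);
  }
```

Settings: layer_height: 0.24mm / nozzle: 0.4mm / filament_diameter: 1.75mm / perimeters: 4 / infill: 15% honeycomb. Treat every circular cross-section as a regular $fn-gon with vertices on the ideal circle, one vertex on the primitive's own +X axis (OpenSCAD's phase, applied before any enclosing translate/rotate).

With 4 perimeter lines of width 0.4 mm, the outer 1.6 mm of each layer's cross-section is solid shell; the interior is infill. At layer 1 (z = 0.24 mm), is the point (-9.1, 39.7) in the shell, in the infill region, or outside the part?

outside

At z = 0.24 mm: the cube is present — its section is the full 28×27.5 rectangle; the cube at (13, -1) is present — its section is the full 22.5×24.5 rectangle; the r=11 cylinder at (2.5, 4) contributes a regular 32-gon of circumradius 11; After the difference (first − rest): starting from the 28×27.5 cube, the 22.5×24.5 cube at (13, -1) partially overlaps it — only the 352.50 mm² overlap (of its 551.25 mm²) is removed, clipping the outline; the r=11 cylinder at (2.5, 4) partially overlaps it — only the 172.50 mm² overlap (of its 377.69 mm²) is removed, clipping the outline — 2 connected regions; (rotated 50° about Z; rotation is an isometry so areas/perimeters/island counts are preserved). Overall, the cross-section has 2 separate islands. Undo the 50° rotation: the query point maps to (24.563, 32.490) in the un-rotated model frame. The nearest boundary edge runs (0.00, 27.50)→(28.00, 27.50); distance from the point to it = 4.99 mm. The point is not inside any of the regions above, so it lies outside the cross-section (4.99 mm from the nearest boundary).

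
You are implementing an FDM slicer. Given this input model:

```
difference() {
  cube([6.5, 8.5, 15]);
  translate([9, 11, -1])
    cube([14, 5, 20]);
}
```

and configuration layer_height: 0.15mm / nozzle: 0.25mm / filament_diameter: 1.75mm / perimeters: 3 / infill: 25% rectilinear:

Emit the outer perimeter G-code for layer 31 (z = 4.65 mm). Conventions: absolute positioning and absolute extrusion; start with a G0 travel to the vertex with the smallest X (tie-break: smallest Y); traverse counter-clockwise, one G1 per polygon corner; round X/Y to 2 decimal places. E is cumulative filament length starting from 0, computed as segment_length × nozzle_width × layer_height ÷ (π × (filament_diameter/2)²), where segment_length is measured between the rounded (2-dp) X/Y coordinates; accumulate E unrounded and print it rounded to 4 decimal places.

G0 X0.00 Y0.00 Z4.65
G1 X6.50 Y0.00 E0.1013
G1 X6.50 Y8.50 E0.2339
G1 X0.00 Y8.50 E0.3352
G1 X0.00 Y0.00 E0.4677

At z = 4.65 mm: the cube (footprint 6.5×8.5) is included at this height; the cube at (9, 11) (footprint 14×5) is included at this height; Taking the first minus the rest: starting from the 6.5×8.5 cube, the 14×5 cube at (9, 11) misses the remaining region (no effect) — 1 connected region. The outline is a single polygon with 4 vertices. Extrusion per mm of travel: 0.25 × 0.15 / (π × 0.875²) = 0.015591. Accumulating E over each segment gives final E = 0.4677.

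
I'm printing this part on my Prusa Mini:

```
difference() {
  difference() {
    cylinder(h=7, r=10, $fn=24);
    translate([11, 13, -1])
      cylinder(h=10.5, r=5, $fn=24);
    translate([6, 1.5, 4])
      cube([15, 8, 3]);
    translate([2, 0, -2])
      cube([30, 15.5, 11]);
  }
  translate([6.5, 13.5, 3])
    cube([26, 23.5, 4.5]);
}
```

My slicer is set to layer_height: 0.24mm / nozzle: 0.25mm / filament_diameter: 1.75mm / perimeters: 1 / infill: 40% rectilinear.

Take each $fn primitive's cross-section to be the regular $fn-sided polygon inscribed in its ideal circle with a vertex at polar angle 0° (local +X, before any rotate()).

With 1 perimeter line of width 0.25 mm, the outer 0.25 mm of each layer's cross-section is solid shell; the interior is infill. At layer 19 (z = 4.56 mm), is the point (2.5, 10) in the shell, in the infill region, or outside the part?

At z = 4.56 mm: the r=10 cylinder gives a regular 24-gon of circumradius 10 (constant along its height); the r=5 cylinder at (11, 13) gives a regular 24-gon of circumradius 5 (constant along its height); the cube at (6, 1.5) is present — its section is the full 15×8 rectangle; the cube at (2, 0) is present — its section is the full 30×15.5 rectangle; Subtracting the remaining from the first: starting from the r=10 cylinder, the r=5 cylinder at (11, 13) misses the remaining region (no effect); the 15×8 cube at (6, 1.5) partially overlaps it — only the 15.98 mm² overlap (of its 120.00 mm²) is removed, clipping the outline; the 30×15.5 cube at (2, 0) partially overlaps it — only the 41.92 mm² overlap (of its 465.00 mm²) is removed, clipping the outline — 1 connected region; the cube at (6.5, 13.5) is present — its section is the full 26×23.5 rectangle; After the difference (first − rest): starting from the result so far, the 26×23.5 cube at (6.5, 13.5) misses the remaining region (no effect) — 1 connected region. Overall, the cross-section is a single solid region. The nearest boundary edge runs (0.00, 10.00)→(2.00, 9.74); distance from the point to it = 0.57 mm. The point is not inside any of the regions above, so it lies outside the cross-section (0.57 mm from the nearest boundary).

outside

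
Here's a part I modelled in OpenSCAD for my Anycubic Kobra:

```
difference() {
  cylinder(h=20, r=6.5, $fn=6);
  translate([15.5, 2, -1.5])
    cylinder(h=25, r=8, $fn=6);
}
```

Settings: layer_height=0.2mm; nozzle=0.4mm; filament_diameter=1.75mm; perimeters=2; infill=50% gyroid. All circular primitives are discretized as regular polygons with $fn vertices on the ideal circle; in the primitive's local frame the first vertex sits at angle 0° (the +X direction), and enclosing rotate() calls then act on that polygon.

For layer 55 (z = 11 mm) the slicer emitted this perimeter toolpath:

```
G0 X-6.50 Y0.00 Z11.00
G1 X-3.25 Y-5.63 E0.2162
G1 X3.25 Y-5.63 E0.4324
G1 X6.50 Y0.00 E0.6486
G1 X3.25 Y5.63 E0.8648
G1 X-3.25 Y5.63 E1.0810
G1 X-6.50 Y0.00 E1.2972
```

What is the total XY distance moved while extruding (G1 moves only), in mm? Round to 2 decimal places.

39.00 mm

Sum the Euclidean lengths of each G1 segment: total = 39.00 mm.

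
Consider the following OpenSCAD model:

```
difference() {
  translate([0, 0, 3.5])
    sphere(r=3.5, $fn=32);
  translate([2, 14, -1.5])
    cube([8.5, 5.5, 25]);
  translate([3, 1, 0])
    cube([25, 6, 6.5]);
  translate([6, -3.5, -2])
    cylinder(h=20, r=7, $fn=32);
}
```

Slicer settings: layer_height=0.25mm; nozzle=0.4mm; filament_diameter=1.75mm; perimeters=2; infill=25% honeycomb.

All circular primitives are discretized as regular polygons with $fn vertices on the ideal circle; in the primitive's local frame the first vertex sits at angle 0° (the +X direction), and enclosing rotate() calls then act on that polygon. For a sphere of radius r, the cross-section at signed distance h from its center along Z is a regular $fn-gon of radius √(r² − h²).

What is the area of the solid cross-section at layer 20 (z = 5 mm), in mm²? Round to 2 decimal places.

At z = 5 mm: the r=3.5 sphere slices to a regular 32-gon of circumradius 3.162 (√(r²−h²) with h=1.5 from center) (area = (32/2)·3.162²·sin(360°/32) = 31.21 mm²); the 8.5×5.5 cube at (2, 14) contributes its full rectangle (area 46.75 mm²); the cube at (3, 1) (footprint 25×6) is included at this height (area 150.00 mm²); the cylinder at (6, -3.5): section is a regular 32-gon, circumradius r=7 (area = (32/2)·7.000²·sin(360°/32) = 152.95 mm²); Taking the first minus the rest: starting from the r=3.5 sphere (31.21 mm²), the 8.5×5.5 cube at (2, 14) misses the remaining region (no effect); the 25×6 cube at (3, 1) misses the remaining region (no effect); the r=7 cylinder at (6, -3.5) partially overlaps it — only the 14.29 mm² overlap (of its 152.95 mm²) is removed, clipping the outline — area = 16.92 mm². Overall, the cross-section is a single solid region. Net area = 16.92 mm².

16.92 mm²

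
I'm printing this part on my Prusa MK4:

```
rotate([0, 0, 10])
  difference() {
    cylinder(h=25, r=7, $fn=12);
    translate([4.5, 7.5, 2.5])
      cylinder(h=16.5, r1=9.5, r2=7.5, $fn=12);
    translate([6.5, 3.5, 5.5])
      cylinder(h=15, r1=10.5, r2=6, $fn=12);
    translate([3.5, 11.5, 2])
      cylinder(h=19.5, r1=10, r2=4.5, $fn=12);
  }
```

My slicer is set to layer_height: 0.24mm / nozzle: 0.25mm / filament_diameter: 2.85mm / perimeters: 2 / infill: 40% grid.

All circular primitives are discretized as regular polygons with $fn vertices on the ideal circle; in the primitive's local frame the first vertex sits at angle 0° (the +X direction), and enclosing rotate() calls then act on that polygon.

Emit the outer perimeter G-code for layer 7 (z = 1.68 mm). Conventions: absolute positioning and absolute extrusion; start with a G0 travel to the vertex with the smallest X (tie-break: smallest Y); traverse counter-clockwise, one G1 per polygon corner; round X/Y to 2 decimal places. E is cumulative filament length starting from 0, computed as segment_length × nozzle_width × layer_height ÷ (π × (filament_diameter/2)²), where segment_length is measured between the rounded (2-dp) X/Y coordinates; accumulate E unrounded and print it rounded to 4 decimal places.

At z = 1.68 mm: the r=7 cylinder gives a regular 12-gon of circumradius 7 (constant along its height); the cone at (4.5, 7.5) is not intersected at this z (z outside [2.5, 19]); the cone at (6.5, 3.5) is not intersected at this z (z outside [5.5, 20.5]); the cone at (3.5, 11.5) is not intersected at this z (z outside [2, 21.5]); Subtracting the remaining from the first: none of the subtracted shapes is present at this height, so the r=7 cylinder is unchanged — 1 connected region; (rotated 10° about Z; rotation is an isometry so areas/perimeters/island counts are preserved). The outline is a single polygon with 12 vertices. Extrusion per mm of travel: 0.25 × 0.24 / (π × 1.425²) = 0.009405. Accumulating E over each segment gives final E = 0.4089.

G0 X-6.89 Y-1.22 Z1.68
G1 X-5.36 Y-4.50 E0.0340
G1 X-2.39 Y-6.58 E0.0681
G1 X1.22 Y-6.89 E0.1022
G1 X4.50 Y-5.36 E0.1363
G1 X6.58 Y-2.39 E0.1704
G1 X6.89 Y1.22 E0.2044
G1 X5.36 Y4.50 E0.2385
G1 X2.39 Y6.58 E0.2726
G1 X-1.22 Y6.89 E0.3067
G1 X-4.50 Y5.36 E0.3407
G1 X-6.58 Y2.39 E0.3748
G1 X-6.89 Y-1.22 E0.4089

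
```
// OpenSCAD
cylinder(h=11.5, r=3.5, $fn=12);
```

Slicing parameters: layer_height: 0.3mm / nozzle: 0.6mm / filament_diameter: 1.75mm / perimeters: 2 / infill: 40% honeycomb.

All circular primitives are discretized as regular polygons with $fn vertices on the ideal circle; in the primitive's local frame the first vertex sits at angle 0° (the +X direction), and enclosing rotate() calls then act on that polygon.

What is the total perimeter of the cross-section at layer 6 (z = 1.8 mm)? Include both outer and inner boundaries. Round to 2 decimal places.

At z = 1.8 mm: the r=3.5 cylinder gives a regular 12-gon of circumradius 3.5 (constant along its height) (perimeter = 2·12·3.500·sin(180°/12) = 21.74 mm). Overall, the cross-section is a single solid region. Total boundary length (outer) = 21.74 mm.

21.74 mm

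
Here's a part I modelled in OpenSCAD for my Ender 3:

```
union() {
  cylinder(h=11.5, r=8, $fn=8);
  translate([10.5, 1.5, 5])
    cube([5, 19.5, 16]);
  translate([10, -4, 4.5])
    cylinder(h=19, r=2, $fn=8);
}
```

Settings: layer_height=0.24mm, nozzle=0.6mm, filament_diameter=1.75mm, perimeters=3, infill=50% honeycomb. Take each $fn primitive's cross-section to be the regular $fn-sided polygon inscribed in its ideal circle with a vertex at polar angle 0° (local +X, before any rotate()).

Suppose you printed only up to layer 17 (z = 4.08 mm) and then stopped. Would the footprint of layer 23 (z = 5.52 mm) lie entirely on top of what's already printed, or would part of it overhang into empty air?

part overhangs

Compare the two slices. At z = 4.08: the r=8 cylinder gives a regular 8-gon of circumradius 8 (constant along its height) (area = (8/2)·8.000²·sin(360°/8) = 181.02 mm²); the cube at (10.5, 1.5) is absent (z outside [5, 21]); the cylinder at (10, -4) is absent (z outside [4.5, 23.5]); Merging all regions: only the r=8 cylinder is present, so the union is just that shape — area = 181.02 mm². At z = 5.52: the r=8 cylinder gives a regular 8-gon of circumradius 8 (constant along its height) (area = (8/2)·8.000²·sin(360°/8) = 181.02 mm²); the 5×19.5 cube at (10.5, 1.5) contributes its full rectangle (area 97.50 mm²); the r=2 cylinder at (10, -4) contributes a regular 8-gon of circumradius 2 (area = (8/2)·2.000²·sin(360°/8) = 11.31 mm²); Combining (union): the 3 present regions are separate (no shared area or edge), so areas and boundary lengths simply add and each stays a separate island — area = 289.83 mm². Checking containment: at z = 5.52 the cross-section extends beyond the z = 4.08 cross-section by about 108.81 mm².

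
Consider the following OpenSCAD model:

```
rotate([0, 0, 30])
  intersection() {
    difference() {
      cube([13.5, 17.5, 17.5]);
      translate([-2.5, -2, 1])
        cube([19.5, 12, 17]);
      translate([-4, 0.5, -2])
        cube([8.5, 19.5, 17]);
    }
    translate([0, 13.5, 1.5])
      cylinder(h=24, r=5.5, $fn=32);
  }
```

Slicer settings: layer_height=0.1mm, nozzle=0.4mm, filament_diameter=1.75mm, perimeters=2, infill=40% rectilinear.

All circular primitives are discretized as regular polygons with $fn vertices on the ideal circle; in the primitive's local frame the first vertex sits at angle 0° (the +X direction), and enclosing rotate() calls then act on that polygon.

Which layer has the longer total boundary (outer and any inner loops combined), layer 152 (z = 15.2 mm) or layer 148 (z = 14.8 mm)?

layer 152 (z = 15.2 mm)

Layer 152 (z = 15.2): the cube is present — its section is the full 13.5×17.5 rectangle (perimeter 62.00 mm); the 19.5×12 cube at (-2.5, -2) contributes its full rectangle (perimeter 63.00 mm); the cube at (-4, 0.5) is not intersected at this z (z outside [-2, 15]); Taking the first minus the rest: starting from the 13.5×17.5 cube, the 19.5×12 cube at (-2.5, -2) partially overlaps it — only the 135.00 mm² overlap (of its 234.00 mm²) is removed, clipping the outline — boundary = 42.00 mm; the cylinder at (0, 13.5): section is a regular 32-gon, circumradius r=5.5 (perimeter = 2·32·5.500·sin(180°/32) = 34.50 mm); Taking the intersection: the r=5.5 cylinder at (0, 13.5) partially overlaps the result so far; clipping to the common part keeps 37.58 mm² — boundary = 23.76 mm; (rotated 30° about Z; rotation is an isometry so areas/perimeters/island counts are preserved). So its perimeter = 23.76 mm. Layer 148 (z = 14.8): the cube (footprint 13.5×17.5) is included at this height (perimeter 62.00 mm); the cube at (-2.5, -2) is present — its section is the full 19.5×12 rectangle (perimeter 63.00 mm); the cube at (-4, 0.5) (footprint 8.5×19.5) is included at this height (perimeter 56.00 mm); After the difference (first − rest): starting from the 13.5×17.5 cube, the 19.5×12 cube at (-2.5, -2) partially overlaps it — only the 135.00 mm² overlap (of its 234.00 mm²) is removed, clipping the outline; the 8.5×19.5 cube at (-4, 0.5) partially overlaps it — only the 33.75 mm² overlap (of its 165.75 mm²) is removed, clipping the outline — boundary = 33.00 mm; the r=5.5 cylinder at (0, 13.5) contributes a regular 32-gon of circumradius 5.5 (perimeter = 2·32·5.500·sin(180°/32) = 34.50 mm); Taking the intersection: the r=5.5 cylinder at (0, 13.5) partially overlaps the result so far; clipping to the common part keeps 4.18 mm² — boundary = 12.99 mm; (rotated 30° about Z; rotation is an isometry so areas/perimeters/island counts are preserved). So its perimeter = 12.99 mm. Layer 152 is larger (23.76 vs 12.99 mm).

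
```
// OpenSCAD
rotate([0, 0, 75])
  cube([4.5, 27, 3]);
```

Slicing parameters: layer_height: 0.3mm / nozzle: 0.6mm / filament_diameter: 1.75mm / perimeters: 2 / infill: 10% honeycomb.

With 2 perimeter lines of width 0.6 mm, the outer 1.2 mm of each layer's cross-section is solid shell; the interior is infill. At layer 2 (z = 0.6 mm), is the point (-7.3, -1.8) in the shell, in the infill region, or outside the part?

outside

At z = 0.6 mm: the cube (footprint 4.5×27) is included at this height; (rotated 75° about Z; rotation is an isometry so areas/perimeters/island counts are preserved). Overall, the cross-section is a single solid region. Undo the 75° rotation: the query point maps to (-3.628, 6.585) in the un-rotated model frame. The nearest boundary edge runs (0.00, 27.00)→(0.00, 0.00); distance from the point to it = 3.63 mm. The point is not inside any of the regions above, so it lies outside the cross-section (3.63 mm from the nearest boundary).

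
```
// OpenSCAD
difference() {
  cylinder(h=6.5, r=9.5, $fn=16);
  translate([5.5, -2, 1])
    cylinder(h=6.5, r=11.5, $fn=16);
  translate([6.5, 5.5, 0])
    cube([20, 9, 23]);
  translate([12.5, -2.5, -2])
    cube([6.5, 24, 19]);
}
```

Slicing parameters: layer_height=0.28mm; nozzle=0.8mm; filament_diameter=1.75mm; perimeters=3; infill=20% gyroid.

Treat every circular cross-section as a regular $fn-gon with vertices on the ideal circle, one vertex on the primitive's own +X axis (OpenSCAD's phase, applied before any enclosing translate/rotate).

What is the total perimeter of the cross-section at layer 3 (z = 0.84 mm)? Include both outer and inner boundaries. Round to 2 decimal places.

At z = 0.84 mm: the cylinder: section is a regular 16-gon, circumradius r=9.5 (perimeter = 2·16·9.500·sin(180°/16) = 59.31 mm); the cylinder at (5.5, -2) is not intersected at this z (z outside [1, 7.5]); the cube at (6.5, 5.5) is present — its section is the full 20×9 rectangle (perimeter 58.00 mm); the 6.5×24 cube at (12.5, -2.5) contributes its full rectangle (perimeter 61.00 mm); Subtracting the remaining from the first: starting from the r=9.5 cylinder, the 20×9 cube at (6.5, 5.5) partially overlaps it — only the 0.78 mm² overlap (of its 180.00 mm²) is removed, clipping the outline; the 6.5×24 cube at (12.5, -2.5) misses the remaining region (no effect) — boundary = 59.98 mm. Overall, the cross-section is a single solid region. Total boundary length (outer) = 59.98 mm.

59.98 mm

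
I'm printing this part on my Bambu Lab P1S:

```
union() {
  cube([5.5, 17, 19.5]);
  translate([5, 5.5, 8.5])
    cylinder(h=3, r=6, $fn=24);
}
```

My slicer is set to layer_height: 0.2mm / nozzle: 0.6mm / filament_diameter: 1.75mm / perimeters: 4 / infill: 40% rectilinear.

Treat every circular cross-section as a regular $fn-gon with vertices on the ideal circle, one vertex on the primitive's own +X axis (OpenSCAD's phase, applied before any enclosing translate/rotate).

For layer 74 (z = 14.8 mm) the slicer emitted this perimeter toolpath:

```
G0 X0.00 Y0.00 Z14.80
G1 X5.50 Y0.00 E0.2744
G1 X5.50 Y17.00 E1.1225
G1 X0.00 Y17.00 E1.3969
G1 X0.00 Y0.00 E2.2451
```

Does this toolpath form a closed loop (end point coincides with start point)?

Start point (G0): (0.00, 0.00). End point (last G1): the path returns to the start — closed.

yes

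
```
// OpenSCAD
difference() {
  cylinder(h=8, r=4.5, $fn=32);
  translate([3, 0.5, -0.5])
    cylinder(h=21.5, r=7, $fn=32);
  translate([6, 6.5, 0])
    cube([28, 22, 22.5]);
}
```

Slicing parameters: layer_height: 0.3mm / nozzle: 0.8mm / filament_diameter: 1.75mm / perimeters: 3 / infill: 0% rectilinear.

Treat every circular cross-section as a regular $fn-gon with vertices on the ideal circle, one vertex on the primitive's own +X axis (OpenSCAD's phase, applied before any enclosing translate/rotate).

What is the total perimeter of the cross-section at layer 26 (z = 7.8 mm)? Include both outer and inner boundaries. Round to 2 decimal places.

At z = 7.8 mm: the r=4.5 cylinder gives a regular 32-gon of circumradius 4.5 (constant along its height) (perimeter = 2·32·4.500·sin(180°/32) = 28.23 mm); the r=7 cylinder at (3, 0.5) contributes a regular 32-gon of circumradius 7 (perimeter = 2·32·7.000·sin(180°/32) = 43.91 mm); the 28×22 cube at (6, 6.5) contributes its full rectangle (perimeter 100.00 mm); Taking the first minus the rest: starting from the r=4.5 cylinder, the r=7 cylinder at (3, 0.5) partially overlaps it — only the 60.74 mm² overlap (of its 152.95 mm²) is removed, clipping the outline; the 28×22 cube at (6, 6.5) misses the remaining region (no effect) — boundary = 13.75 mm. Overall, the cross-section is a single solid region. Total boundary length (outer) = 13.75 mm.

13.75 mm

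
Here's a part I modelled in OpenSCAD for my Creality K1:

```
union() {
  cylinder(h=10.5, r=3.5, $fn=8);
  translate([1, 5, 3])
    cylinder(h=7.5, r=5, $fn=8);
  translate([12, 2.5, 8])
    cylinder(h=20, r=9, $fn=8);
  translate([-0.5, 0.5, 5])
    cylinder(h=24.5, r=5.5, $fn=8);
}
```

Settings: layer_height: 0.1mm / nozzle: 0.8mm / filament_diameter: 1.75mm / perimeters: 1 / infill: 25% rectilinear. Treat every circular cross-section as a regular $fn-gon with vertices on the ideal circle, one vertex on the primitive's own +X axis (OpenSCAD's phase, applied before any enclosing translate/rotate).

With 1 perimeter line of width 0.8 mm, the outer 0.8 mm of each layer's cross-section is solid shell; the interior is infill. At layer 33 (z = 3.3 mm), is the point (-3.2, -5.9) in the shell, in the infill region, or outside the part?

At z = 3.3 mm: the cylinder: section is a regular 8-gon, circumradius r=3.5; the cylinder at (1, 5): section is a regular 8-gon, circumradius r=5; the cylinder at (12, 2.5) is not intersected at this z (z outside [8, 28]); the cylinder at (-0.5, 0.5) is absent (z outside [5, 29.5]); Merging all regions: the regions partially overlap (shared area 12.58 mm²), so overlapping operands fuse into one piece — 1 connected region. Overall, the cross-section is a single solid region. The nearest boundary edge runs (-0.00, -3.50)→(-2.47, -2.47); distance from the point to it = 3.44 mm. The point is not inside any of the regions above, so it lies outside the cross-section (3.44 mm from the nearest boundary).

outside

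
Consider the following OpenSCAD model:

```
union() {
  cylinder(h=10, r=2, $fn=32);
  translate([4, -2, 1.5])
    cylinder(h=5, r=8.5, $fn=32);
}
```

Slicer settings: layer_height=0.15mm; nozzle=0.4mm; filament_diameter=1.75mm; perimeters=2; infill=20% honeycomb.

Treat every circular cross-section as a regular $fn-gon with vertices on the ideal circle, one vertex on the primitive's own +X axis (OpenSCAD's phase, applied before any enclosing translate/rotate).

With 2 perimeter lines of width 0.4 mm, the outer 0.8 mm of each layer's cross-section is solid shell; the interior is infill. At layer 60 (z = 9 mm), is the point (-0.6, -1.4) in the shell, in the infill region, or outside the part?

shell

At z = 9 mm: the cylinder: section is a regular 32-gon, circumradius r=2; the cylinder at (4, -2) is absent (z outside [1.5, 6.5]); Combining (union): only the r=2 cylinder is present, so the union is just that shape — 1 connected region. Overall, the cross-section is a single solid region. The nearest boundary edge runs (-1.11, -1.66)→(-0.77, -1.85); distance from the point to it = 0.47 mm. The point is inside the cross-section, 0.47 mm from the nearest boundary — within the 0.8 mm shell band (2 × 0.4).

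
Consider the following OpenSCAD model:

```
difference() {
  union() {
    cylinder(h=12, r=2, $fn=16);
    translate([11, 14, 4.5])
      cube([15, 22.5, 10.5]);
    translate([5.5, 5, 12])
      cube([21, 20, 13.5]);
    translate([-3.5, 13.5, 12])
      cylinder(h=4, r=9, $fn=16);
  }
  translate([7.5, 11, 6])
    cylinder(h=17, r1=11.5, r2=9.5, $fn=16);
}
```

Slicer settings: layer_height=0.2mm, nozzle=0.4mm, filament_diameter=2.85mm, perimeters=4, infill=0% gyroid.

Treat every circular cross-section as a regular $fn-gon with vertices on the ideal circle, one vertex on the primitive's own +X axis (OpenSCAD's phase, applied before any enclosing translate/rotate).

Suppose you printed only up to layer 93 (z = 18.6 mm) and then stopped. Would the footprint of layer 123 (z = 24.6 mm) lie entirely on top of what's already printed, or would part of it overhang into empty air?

Compare the two slices. At z = 18.6: the cylinder is absent (z outside [0, 12]); the cube at (11, 14) is absent (z outside [4.5, 15]); the 21×20 cube at (5.5, 5) contributes its full rectangle (area 420.00 mm²); the cylinder at (-3.5, 13.5) is absent (z outside [12, 16]); Taking the union: only the 21×20 cube at (5.5, 5) is present, so the union is just that shape — area = 420.00 mm²; the cone at (7.5, 11) contributes a regular 16-gon of circumradius 10.018 (interpolated between r1=11.5 and r2=9.5 at t=0.741) (area = (16/2)·10.018²·sin(360°/16) = 307.23 mm²); Taking the first minus the rest: starting from that combined region (420.00 mm²), the cone at (7.5, 11) partially overlaps it — only the 163.87 mm² overlap (of its 307.23 mm²) is removed, clipping the outline — area = 256.13 mm². At z = 24.6: the cylinder does not reach this height (z outside [0, 12]); the cube at (11, 14) is not intersected at this z (z outside [4.5, 15]); the cube at (5.5, 5) (footprint 21×20) is included at this height (area 420.00 mm²); the cylinder at (-3.5, 13.5) does not reach this height (z outside [12, 16]); Merging all regions: only the 21×20 cube at (5.5, 5) is present, so the union is just that shape — area = 420.00 mm²; the cone at (7.5, 11) is not intersected at this z (z outside [6, 23]); Subtracting the remaining from the first: none of the subtracted shapes is present at this height, so the result so far is unchanged — area = 420.00 mm². Checking containment: at z = 24.6 the cross-section extends beyond the z = 18.6 cross-section by about 163.87 mm².

part overhangs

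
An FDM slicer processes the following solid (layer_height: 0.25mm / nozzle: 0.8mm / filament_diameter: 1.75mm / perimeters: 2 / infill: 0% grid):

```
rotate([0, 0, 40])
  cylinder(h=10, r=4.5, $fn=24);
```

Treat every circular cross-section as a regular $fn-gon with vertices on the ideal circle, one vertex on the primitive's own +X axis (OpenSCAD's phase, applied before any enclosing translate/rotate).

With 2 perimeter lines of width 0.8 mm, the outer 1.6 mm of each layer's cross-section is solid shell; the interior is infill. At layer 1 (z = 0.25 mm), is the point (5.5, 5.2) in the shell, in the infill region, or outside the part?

outside

At z = 0.25 mm: the cylinder: section is a regular 24-gon, circumradius r=4.5; (rotated 40° about Z; rotation is an isometry so areas/perimeters/island counts are preserved). Overall, the cross-section is a single solid region. Undo the 40° rotation: the query point maps to (7.556, 0.448) in the un-rotated model frame. The nearest boundary edge runs (4.50, 0.00)→(4.35, 1.16); distance from the point to it = 3.09 mm. The point is not inside any of the regions above, so it lies outside the cross-section (3.09 mm from the nearest boundary).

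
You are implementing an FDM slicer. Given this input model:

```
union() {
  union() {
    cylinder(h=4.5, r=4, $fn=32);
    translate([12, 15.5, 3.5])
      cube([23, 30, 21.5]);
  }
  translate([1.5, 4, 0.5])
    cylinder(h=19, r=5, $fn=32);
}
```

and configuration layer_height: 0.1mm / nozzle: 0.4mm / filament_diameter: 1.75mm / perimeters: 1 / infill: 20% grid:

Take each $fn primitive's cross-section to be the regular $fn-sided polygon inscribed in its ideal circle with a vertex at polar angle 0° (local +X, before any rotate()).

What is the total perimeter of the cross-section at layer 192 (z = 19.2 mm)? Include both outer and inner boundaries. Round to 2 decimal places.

137.37 mm

At z = 19.2 mm: the cylinder is absent (z outside [0, 4.5]); the cube at (12, 15.5) (footprint 23×30) is included at this height (perimeter 106.00 mm); Taking the union: only the 23×30 cube at (12, 15.5) is present, so the union is just that shape — boundary = 106.00 mm; the r=5 cylinder at (1.5, 4) gives a regular 32-gon of circumradius 5 (constant along its height) (perimeter = 2·32·5.000·sin(180°/32) = 31.37 mm); Combining (union): the 2 present regions are separate (no shared area or edge), so areas and boundary lengths simply add and each stays a separate island — boundary = 137.37 mm. Overall, the cross-section has 2 separate islands. Total boundary length (outer) = 137.37 mm.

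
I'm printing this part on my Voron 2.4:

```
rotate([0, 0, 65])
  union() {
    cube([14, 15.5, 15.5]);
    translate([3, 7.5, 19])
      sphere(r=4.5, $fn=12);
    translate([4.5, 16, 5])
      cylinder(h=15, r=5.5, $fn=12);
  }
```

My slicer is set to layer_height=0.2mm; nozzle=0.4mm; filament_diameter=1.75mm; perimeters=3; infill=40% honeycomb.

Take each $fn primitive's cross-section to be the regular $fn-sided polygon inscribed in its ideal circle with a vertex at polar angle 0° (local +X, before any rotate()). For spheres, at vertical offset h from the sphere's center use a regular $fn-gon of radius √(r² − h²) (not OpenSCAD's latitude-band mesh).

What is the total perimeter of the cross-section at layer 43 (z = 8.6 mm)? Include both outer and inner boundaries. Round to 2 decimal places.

67.44 mm

At z = 8.6 mm: the cube (footprint 14×15.5) is included at this height (perimeter 59.00 mm); the sphere at (3, 7.5) is absent (|z−center|=10.400 > r=4.5); the r=5.5 cylinder at (4.5, 16) contributes a regular 12-gon of circumradius 5.5 (perimeter = 2·12·5.500·sin(180°/12) = 34.16 mm); Merging all regions: the regions partially overlap (shared area 38.64 mm²), so the edge portions inside another operand are dropped and the merged outline is re-measured after clipping — boundary = 67.44 mm; (whole slice rotated 65° about Z — lengths, areas and connectivity unchanged). Overall, the cross-section is a single solid region. Total boundary length (outer) = 67.44 mm.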